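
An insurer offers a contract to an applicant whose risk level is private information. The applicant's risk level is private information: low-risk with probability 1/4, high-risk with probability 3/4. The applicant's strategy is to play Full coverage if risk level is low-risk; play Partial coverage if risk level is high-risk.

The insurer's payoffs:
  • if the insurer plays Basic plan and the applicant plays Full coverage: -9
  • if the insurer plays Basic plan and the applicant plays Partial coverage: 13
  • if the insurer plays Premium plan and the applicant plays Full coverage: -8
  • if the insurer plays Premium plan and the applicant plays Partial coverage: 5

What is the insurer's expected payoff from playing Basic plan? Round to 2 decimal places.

7.50

Take the expectation over the applicant's risk level, weighting each type's action by its prior probability.
E[Basic plan] = 1/4·(-9) + 3/4·13 = (-9/4) + 39/4 = 15/2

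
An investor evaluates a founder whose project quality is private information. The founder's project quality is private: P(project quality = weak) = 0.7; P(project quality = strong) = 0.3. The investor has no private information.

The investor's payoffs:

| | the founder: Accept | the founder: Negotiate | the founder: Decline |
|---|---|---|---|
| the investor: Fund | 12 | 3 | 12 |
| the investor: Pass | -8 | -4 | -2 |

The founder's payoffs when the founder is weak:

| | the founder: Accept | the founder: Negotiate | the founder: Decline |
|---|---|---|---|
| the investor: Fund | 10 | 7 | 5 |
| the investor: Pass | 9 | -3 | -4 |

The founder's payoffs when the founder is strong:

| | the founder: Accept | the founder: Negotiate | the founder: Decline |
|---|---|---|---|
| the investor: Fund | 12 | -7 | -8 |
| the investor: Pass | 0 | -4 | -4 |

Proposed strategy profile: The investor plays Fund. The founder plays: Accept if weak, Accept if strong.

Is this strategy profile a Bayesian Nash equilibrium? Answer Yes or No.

Yes

A profile is a BNE iff every type of every player is best-responding given beliefs about the other side.
The investor plays Fund: E[Fund] = 0.7·(12) + 0.3·(12) = 12; E[Pass] = -8. Best-responding. ✓
The founder (project quality weak), facing Fund: Accept gives 10, Negotiate gives 7, Decline gives 5. Proposed Accept is best. ✓
The founder (project quality strong), facing Fund: Accept gives 12, Negotiate gives -7, Decline gives -8. Proposed Accept is best. ✓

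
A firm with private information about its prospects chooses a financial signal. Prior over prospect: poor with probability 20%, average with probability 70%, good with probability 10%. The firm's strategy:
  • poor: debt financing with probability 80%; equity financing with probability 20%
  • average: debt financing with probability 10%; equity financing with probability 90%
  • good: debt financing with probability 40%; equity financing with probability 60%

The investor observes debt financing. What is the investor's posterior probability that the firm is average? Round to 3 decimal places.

P(debt financing) = 0.2·0.8 + 0.7·0.1 + 0.1·0.4 = 0.27
P(average | debt financing) = (0.7·0.1) / 0.27 = 0.07 / 0.27 = 0.259259

0.259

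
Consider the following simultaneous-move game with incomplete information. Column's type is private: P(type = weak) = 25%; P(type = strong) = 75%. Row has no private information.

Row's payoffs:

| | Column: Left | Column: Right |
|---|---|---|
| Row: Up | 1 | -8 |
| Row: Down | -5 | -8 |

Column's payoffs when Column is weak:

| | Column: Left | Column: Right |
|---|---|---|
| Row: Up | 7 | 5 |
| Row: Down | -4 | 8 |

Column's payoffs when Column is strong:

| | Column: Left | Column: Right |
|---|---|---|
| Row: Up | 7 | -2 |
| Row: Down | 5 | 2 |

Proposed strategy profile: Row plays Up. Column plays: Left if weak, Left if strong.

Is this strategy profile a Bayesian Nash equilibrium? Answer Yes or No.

Row plays Up: E[Up] = 0.25·(1) + 0.75·(1) = 1; E[Down] = -5. Best-responding. ✓
Column (type weak), facing Up: Left gives 7, Right gives 5. Proposed Left is best. ✓
Column (type strong), facing Up: Left gives 7, Right gives -2. Proposed Left is best. ✓

Yes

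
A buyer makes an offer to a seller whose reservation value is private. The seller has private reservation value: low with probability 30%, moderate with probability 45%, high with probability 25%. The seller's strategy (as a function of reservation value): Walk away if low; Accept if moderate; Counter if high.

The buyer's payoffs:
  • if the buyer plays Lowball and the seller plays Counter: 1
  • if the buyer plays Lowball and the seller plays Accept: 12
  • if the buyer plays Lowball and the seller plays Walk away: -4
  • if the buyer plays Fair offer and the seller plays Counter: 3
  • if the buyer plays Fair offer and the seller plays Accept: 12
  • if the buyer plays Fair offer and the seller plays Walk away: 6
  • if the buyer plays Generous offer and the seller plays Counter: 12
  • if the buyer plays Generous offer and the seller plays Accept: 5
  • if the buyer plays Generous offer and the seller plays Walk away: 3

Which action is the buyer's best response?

Fair offer

E[Lowball] = 0.3·(-4) + 0.45·(12) + 0.25·(1) = 4.45
E[Fair offer] = 0.3·(6) + 0.45·(12) + 0.25·(3) = 7.95
E[Generous offer] = 0.3·(3) + 0.45·(5) + 0.25·(12) = 6.15
Best response: Fair offer (7.95 is the largest).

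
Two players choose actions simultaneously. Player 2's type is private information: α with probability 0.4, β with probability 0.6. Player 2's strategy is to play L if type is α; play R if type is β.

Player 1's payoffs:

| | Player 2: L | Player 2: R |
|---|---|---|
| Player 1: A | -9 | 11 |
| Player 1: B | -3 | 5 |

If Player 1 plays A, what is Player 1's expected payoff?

E[A] = 0.4·(-9) + 0.6·11 = (-3.6) + 6.6 = 3

3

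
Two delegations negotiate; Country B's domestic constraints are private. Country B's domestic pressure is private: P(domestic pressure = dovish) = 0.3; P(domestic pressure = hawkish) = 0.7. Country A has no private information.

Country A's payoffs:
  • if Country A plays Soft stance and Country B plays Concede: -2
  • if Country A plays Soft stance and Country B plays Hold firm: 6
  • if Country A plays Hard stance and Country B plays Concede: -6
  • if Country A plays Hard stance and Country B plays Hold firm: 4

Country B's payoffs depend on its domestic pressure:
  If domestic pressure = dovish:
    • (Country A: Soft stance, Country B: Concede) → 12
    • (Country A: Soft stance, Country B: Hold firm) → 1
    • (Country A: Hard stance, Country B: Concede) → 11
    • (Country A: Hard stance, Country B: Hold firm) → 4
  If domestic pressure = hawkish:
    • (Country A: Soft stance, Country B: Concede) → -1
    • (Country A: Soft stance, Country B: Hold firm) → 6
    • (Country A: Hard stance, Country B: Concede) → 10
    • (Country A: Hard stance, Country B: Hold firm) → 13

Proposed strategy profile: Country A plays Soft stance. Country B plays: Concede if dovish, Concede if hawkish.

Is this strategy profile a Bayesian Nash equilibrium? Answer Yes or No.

Country A plays Soft stance: E[Soft stance] = 0.3·(-2) + 0.7·(-2) = -2; E[Hard stance] = -6. Best-responding. ✓
Country B (domestic pressure dovish), facing Soft stance: Concede gives 12, Hold firm gives 1. Proposed Concede is best. ✓
Country B (domestic pressure hawkish), facing Soft stance: Concede gives -1, Hold firm gives 6. Proposed Concede is not best — profitable deviation exists. ✗

No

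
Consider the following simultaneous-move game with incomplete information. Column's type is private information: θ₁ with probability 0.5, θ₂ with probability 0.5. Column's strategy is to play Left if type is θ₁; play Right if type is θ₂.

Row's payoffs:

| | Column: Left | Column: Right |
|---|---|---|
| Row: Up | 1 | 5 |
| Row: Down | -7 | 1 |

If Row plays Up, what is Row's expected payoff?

3

E[Up] = 0.5·1 + 0.5·5 = 0.5 + 2.5 = 3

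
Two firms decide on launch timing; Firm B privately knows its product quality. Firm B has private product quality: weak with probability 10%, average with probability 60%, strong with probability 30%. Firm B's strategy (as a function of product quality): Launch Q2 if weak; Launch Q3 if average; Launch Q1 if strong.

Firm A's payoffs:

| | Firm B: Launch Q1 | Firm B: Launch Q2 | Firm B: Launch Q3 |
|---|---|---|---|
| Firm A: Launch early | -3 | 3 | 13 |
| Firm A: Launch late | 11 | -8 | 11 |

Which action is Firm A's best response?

E[Launch early] = 0.1·(3) + 0.6·(13) + 0.3·(-3) = 7.2
E[Launch late] = 0.1·(-8) + 0.6·(11) + 0.3·(11) = 9.1
Best response: Launch late (9.1 is the largest).

Launch late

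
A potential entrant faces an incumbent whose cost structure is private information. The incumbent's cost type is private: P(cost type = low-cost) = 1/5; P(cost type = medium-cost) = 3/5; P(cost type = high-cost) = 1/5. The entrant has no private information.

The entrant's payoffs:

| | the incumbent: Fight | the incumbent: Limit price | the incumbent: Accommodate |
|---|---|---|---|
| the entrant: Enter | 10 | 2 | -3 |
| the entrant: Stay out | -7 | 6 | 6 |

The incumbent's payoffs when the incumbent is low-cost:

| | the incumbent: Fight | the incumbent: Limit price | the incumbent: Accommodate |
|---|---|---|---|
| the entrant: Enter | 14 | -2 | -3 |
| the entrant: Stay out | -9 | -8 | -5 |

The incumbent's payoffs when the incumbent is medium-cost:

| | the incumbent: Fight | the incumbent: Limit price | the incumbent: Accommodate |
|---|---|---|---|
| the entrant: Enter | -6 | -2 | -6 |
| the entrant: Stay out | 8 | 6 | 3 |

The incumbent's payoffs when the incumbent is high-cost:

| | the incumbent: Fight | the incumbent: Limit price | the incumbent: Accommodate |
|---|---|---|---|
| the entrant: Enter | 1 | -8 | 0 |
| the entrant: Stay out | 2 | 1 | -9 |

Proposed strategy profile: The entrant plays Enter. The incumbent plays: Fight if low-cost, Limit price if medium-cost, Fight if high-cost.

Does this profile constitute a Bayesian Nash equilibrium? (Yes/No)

Yes

A profile is a BNE iff every type of every player is best-responding given beliefs about the other side.
The entrant plays Enter: E[Enter] = 1/5·(10) + 3/5·(2) + 1/5·(10) = 26/5; E[Stay out] = 4/5. Best-responding. ✓
The incumbent (cost type low-cost), facing Enter: Fight gives 14, Limit price gives -2, Accommodate gives -3. Proposed Fight is best. ✓
The incumbent (cost type medium-cost), facing Enter: Fight gives -6, Limit price gives -2, Accommodate gives -6. Proposed Limit price is best. ✓
The incumbent (cost type high-cost), facing Enter: Fight gives 1, Limit price gives -8, Accommodate gives 0. Proposed Fight is best. ✓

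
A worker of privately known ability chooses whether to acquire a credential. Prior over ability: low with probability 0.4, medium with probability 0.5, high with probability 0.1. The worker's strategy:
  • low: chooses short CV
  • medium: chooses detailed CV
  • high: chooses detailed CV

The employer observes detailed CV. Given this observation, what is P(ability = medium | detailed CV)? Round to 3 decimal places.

P(detailed CV) = 0.4·0 + 0.5·1 + 0.1·1 = 0.6
P(medium | detailed CV) = (0.5·1) / 0.6 = 0.5 / 0.6 = 0.833333

0.833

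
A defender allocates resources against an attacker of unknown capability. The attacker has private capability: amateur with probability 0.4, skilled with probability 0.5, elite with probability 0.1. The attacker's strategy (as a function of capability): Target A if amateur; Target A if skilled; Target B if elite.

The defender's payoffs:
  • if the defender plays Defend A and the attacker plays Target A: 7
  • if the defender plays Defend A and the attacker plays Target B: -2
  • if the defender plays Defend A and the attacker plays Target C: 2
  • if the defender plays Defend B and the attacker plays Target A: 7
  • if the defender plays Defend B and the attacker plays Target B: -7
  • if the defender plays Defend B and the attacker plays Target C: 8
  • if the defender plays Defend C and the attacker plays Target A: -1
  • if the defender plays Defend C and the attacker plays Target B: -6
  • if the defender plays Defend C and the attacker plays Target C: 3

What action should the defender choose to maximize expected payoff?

Defend A

Compute the defender's expected payoff for each action, taking the expectation over the attacker's type.
E[Defend A] = 0.4·(7) + 0.5·(7) + 0.1·(-2) = 6.1
E[Defend B] = 0.4·(7) + 0.5·(7) + 0.1·(-7) = 5.6
E[Defend C] = 0.4·(-1) + 0.5·(-1) + 0.1·(-6) = -1.5
Best response: Defend A (6.1 is the largest).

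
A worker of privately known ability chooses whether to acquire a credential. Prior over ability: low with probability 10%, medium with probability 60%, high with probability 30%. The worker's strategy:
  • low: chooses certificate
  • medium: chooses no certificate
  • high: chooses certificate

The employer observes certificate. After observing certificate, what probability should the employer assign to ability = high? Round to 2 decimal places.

Apply Bayes' rule using the sender's strategy as the likelihood.
P(certificate) = 0.1·1 + 0.6·0 + 0.3·1 = 0.4
P(high | certificate) = (0.3·1) / 0.4 = 0.3 / 0.4 = 0.75

0.75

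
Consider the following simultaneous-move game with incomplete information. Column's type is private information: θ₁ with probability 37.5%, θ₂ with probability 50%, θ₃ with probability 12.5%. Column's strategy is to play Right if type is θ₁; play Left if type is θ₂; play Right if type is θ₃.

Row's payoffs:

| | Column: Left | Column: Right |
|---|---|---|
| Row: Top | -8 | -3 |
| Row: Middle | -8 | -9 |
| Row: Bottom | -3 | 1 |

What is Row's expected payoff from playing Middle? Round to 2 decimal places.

E[Middle] = 0.375·(-9) + 0.5·(-8) + 0.125·(-9) = (-3.375) + (-4) + (-1.125) = -8.5

-8.50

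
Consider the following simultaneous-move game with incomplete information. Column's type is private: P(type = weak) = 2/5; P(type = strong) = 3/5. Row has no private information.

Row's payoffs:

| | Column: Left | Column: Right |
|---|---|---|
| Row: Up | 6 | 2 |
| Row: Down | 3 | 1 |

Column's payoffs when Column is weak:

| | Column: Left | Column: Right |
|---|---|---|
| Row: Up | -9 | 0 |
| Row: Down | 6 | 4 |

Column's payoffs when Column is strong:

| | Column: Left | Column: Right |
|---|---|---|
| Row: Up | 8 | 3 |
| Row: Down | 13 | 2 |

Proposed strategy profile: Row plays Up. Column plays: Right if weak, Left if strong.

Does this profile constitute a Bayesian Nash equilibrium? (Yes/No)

Row plays Up: E[Up] = 2/5·(2) + 3/5·(6) = 22/5; E[Down] = 11/5. Best-responding. ✓
Column (type weak), facing Up: Left gives -9, Right gives 0. Proposed Right is best. ✓
Column (type strong), facing Up: Left gives 8, Right gives 3. Proposed Left is best. ✓

Yes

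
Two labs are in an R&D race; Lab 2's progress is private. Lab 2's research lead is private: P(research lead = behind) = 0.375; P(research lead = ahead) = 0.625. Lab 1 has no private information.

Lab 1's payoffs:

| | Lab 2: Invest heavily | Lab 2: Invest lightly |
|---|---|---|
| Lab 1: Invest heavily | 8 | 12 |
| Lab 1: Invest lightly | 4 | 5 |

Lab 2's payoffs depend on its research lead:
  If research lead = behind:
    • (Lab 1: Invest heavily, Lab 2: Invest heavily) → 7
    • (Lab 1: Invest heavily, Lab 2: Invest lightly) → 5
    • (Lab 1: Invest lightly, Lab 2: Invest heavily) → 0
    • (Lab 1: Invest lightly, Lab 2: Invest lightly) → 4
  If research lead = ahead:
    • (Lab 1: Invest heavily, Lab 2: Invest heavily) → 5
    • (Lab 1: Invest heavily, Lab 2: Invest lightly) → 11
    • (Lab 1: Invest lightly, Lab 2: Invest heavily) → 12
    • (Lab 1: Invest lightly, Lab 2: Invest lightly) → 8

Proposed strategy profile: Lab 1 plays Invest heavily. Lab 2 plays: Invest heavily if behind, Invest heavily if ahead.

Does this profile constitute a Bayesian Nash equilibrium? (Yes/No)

Lab 1 plays Invest heavily: E[Invest heavily] = 0.375·(8) + 0.625·(8) = 8; E[Invest lightly] = 4. Best-responding. ✓
Lab 2 (research lead behind), facing Invest heavily: Invest heavily gives 7, Invest lightly gives 5. Proposed Invest heavily is best. ✓
Lab 2 (research lead ahead), facing Invest heavily: Invest heavily gives 5, Invest lightly gives 11. Proposed Invest heavily is not best — profitable deviation exists. ✗

No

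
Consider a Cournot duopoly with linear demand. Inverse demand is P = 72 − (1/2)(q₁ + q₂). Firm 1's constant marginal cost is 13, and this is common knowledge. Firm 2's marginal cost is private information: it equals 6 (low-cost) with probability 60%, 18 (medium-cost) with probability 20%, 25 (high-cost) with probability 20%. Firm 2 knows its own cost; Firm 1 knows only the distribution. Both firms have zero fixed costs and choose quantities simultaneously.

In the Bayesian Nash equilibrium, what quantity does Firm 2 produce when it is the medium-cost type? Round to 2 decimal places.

Firm 2 with cost c maximizes (72 − (1/2)(q₁+q₂) − c)·q₂, giving q₂(c) = (72 − c − (1/2)q₁).
E[c₂] = 0.6·6 + 0.2·18 + 0.2·25 = 12.2
Firm 1's FOC against E[q₂] yields q₁ = (72 − 2·13 + E[c₂])/(3/2) = (72 − 26 + 12.2)/(3/2) = 38.8.
q₂(medium-cost) = (72 − 18 − (1/2)·38.8) = 34.6.

34.60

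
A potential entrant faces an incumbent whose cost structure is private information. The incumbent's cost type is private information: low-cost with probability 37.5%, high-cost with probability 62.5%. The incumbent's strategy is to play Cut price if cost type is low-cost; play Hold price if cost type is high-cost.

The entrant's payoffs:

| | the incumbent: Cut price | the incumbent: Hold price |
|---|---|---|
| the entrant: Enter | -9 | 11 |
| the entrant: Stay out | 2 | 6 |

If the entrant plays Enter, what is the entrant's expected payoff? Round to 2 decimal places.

3.50

Take the expectation over the incumbent's cost type, weighting each type's action by its prior probability.
E[Enter] = 0.375·(-9) + 0.625·11 = (-3.375) + 6.875 = 3.5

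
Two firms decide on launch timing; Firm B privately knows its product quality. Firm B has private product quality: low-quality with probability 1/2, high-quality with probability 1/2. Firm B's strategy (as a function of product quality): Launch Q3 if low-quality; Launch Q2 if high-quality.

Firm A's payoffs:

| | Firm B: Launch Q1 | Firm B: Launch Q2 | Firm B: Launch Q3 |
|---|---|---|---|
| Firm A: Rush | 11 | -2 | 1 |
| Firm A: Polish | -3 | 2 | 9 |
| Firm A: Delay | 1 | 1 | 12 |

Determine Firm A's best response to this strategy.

Compute Firm A's expected payoff for each action, taking the expectation over Firm B's type.
E[Rush] = 1/2·(1) + 1/2·(-2) = -1/2
E[Polish] = 1/2·(9) + 1/2·(2) = 11/2
E[Delay] = 1/2·(12) + 1/2·(1) = 13/2
Best response: Delay (13/2 is the largest).

Delay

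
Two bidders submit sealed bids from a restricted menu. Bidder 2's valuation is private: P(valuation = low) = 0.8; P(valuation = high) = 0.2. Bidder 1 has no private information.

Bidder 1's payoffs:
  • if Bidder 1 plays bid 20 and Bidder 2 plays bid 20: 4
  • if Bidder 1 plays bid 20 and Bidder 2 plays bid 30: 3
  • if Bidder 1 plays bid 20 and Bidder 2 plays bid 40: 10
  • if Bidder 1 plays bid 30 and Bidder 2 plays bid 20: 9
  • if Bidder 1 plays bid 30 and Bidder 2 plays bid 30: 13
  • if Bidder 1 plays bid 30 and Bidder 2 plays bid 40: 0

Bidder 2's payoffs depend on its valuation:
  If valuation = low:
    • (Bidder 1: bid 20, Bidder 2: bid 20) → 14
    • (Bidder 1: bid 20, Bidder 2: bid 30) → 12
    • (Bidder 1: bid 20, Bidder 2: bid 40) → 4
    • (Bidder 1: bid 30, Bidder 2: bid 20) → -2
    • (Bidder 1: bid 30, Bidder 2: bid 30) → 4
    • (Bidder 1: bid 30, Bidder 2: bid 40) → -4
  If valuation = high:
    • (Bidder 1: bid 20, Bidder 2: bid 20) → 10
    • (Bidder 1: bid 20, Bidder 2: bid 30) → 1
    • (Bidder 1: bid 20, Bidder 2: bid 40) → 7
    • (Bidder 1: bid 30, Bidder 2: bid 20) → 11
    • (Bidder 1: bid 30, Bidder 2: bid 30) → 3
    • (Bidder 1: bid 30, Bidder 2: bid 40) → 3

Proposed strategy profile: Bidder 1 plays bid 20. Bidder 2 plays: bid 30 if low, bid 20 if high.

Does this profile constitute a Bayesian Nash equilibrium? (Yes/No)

A profile is a BNE iff every type of every player is best-responding given beliefs about the other side.
Bidder 1 plays bid 20: E[bid 20] = 0.8·(3) + 0.2·(4) = 3.2; E[bid 30] = 12.2. Not best-responding. ✗
Bidder 2 (valuation low), facing bid 20: bid 20 gives 14, bid 30 gives 12, bid 40 gives 4. Proposed bid 30 is not best — profitable deviation exists. ✗
Bidder 2 (valuation high), facing bid 20: bid 20 gives 10, bid 30 gives 1, bid 40 gives 7. Proposed bid 20 is best. ✓

No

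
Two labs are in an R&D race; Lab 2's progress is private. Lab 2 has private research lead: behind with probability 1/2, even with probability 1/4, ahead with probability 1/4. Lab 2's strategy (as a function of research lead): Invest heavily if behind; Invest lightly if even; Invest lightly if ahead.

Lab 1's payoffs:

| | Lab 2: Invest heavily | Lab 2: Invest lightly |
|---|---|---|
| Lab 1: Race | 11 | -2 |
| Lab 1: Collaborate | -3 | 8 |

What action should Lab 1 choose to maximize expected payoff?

Race

E[Race] = 1/2·(11) + 1/4·(-2) + 1/4·(-2) = 9/2
E[Collaborate] = 1/2·(-3) + 1/4·(8) + 1/4·(8) = 5/2
Best response: Race (9/2 is the largest).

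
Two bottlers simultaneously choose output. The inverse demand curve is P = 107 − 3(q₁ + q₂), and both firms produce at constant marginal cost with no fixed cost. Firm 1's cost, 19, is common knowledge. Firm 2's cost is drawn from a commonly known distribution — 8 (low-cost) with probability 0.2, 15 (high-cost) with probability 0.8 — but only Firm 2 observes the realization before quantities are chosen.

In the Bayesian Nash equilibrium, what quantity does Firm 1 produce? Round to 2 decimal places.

Firm 2 with cost c maximizes (107 − 3(q₁+q₂) − c)·q₂, giving q₂(c) = (107 − c − 3q₁)/6.
E[c₂] = 0.2·8 + 0.8·15 = 13.6
Firm 1's FOC against E[q₂] yields q₁ = (107 − 2·19 + E[c₂])/9 = (107 − 38 + 13.6)/9 = 9.17778.

9.18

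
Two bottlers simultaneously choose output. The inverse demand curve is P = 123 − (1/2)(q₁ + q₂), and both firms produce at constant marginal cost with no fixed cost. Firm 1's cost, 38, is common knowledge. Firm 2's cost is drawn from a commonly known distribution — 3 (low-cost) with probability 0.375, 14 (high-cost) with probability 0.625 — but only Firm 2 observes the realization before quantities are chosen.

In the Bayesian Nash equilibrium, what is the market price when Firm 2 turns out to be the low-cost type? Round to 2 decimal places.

Firm 2 with cost c maximizes (123 − (1/2)(q₁+q₂) − c)·q₂, giving q₂(c) = (123 − c − (1/2)q₁).
E[c₂] = 0.375·3 + 0.625·14 = 9.875
Firm 1's FOC against E[q₂] yields q₁ = (123 − 2·38 + E[c₂])/(3/2) = (123 − 76 + 9.875)/(3/2) = 37.9167.
q₂(low-cost) = 101.042, so P = 123 − (1/2)·(37.9167 + 101.042) = 53.5208.

53.52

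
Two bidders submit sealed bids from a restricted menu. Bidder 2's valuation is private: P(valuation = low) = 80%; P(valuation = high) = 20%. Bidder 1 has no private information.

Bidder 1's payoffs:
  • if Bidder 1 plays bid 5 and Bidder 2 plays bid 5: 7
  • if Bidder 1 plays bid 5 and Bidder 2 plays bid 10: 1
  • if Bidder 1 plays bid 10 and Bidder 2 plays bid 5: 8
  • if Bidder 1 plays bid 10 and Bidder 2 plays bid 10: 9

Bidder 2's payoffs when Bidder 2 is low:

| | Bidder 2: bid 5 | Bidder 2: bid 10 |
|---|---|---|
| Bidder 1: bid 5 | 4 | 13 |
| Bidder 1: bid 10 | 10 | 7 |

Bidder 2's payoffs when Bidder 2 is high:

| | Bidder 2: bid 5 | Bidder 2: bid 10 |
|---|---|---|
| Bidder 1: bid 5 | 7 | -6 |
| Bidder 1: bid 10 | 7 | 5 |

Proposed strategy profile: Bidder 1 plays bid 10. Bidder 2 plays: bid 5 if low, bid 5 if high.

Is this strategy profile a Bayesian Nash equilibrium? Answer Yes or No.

A profile is a BNE iff every type of every player is best-responding given beliefs about the other side.
Bidder 1 plays bid 10: E[bid 10] = 0.8·(8) + 0.2·(8) = 8; E[bid 5] = 7. Best-responding. ✓
Bidder 2 (valuation low), facing bid 10: bid 5 gives 10, bid 10 gives 7. Proposed bid 5 is best. ✓
Bidder 2 (valuation high), facing bid 10: bid 5 gives 7, bid 10 gives 5. Proposed bid 5 is best. ✓

Yes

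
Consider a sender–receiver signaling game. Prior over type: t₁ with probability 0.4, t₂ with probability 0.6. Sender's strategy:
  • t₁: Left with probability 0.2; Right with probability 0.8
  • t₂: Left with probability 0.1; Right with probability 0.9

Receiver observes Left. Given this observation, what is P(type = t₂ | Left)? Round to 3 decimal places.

0.429

Apply Bayes' rule using the sender's strategy as the likelihood.
P(Left) = 0.4·0.2 + 0.6·0.1 = 0.14
P(t₂ | Left) = (0.6·0.1) / 0.14 = 0.06 / 0.14 = 0.428571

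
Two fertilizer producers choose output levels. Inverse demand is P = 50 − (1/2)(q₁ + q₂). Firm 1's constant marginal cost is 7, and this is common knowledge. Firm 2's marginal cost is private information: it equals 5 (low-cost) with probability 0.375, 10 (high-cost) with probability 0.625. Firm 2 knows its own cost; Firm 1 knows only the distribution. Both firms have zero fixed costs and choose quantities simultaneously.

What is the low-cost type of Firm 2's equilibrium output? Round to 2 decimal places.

30.29

Type-c best response for Firm 2: q₂(c) = (50 − c) − q₁/2.
Firm 1 maximizes expected profit; its first-order condition is 50 − q₁ − (1/2)E[q₂] − 7 = 0.
Substituting E[q₂] and solving: E[c₂] = 8.125, so q₁ = (50 − 2·7 + 8.125)/(3/2) = 29.4167.
q₂(low-cost) = (50 − 5 − (1/2)·29.4167) = 30.2917.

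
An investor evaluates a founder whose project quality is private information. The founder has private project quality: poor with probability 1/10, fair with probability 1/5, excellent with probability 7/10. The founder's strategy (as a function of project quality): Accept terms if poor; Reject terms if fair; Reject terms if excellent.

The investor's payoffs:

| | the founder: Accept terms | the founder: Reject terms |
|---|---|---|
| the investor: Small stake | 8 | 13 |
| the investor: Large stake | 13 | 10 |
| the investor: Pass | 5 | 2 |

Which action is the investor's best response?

Small stake

E[Small stake] = 1/10·(8) + 1/5·(13) + 7/10·(13) = 25/2
E[Large stake] = 1/10·(13) + 1/5·(10) + 7/10·(10) = 103/10
E[Pass] = 1/10·(5) + 1/5·(2) + 7/10·(2) = 23/10
Best response: Small stake (25/2 is the largest).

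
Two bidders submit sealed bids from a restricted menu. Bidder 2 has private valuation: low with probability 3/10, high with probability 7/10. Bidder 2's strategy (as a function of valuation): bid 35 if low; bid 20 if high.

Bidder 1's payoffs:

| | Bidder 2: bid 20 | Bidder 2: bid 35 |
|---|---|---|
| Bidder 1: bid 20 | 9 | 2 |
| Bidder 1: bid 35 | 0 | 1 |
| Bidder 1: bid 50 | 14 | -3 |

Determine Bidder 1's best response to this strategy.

E[bid 20] = 3/10·(2) + 7/10·(9) = 69/10
E[bid 35] = 3/10·(1) + 7/10·(0) = 3/10
E[bid 50] = 3/10·(-3) + 7/10·(14) = 89/10
Best response: bid 50 (89/10 is the largest).

bid 50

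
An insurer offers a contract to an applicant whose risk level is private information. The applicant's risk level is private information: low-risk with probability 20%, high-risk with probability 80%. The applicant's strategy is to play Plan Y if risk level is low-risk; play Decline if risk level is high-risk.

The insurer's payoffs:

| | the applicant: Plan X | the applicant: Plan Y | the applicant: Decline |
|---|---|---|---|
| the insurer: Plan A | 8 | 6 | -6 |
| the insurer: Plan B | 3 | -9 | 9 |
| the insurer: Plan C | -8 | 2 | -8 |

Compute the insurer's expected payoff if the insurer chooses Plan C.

-6

Take the expectation over the applicant's risk level, weighting each type's action by its prior probability.
E[Plan C] = 0.2·2 + 0.8·(-8) = 0.4 + (-6.4) = -6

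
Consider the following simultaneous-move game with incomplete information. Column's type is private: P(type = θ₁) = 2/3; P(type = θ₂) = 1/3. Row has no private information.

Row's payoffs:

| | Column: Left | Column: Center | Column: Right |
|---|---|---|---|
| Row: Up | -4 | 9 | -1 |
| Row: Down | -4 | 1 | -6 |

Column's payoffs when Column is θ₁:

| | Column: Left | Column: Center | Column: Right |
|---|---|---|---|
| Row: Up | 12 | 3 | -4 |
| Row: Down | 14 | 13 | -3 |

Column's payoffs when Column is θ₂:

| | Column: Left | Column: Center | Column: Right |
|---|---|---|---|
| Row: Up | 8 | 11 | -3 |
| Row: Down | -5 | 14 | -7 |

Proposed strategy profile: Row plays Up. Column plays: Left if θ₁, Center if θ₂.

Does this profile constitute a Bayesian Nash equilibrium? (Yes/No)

Row plays Up: E[Up] = 2/3·(-4) + 1/3·(9) = 1/3; E[Down] = -7/3. Best-responding. ✓
Column (type θ₁), facing Up: Left gives 12, Center gives 3, Right gives -4. Proposed Left is best. ✓
Column (type θ₂), facing Up: Left gives 8, Center gives 11, Right gives -3. Proposed Center is best. ✓

Yes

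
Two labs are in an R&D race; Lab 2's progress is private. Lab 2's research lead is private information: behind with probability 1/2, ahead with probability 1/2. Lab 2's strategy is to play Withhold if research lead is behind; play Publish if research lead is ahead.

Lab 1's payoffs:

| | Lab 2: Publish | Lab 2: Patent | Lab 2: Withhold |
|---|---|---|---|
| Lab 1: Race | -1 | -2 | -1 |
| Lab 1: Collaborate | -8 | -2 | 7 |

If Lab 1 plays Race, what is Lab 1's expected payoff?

E[Race] = 1/2·(-1) + 1/2·(-1) = (-1/2) + (-1/2) = -1

-1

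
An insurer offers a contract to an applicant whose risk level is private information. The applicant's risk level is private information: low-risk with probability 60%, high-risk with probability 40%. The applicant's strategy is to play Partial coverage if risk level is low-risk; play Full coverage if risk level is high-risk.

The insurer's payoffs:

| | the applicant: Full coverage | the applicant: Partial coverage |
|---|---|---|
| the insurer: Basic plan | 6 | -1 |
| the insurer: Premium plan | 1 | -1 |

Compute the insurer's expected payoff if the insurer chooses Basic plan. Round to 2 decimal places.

1.80

E[Basic plan] = 0.6·(-1) + 0.4·6 = (-0.6) + 2.4 = 1.8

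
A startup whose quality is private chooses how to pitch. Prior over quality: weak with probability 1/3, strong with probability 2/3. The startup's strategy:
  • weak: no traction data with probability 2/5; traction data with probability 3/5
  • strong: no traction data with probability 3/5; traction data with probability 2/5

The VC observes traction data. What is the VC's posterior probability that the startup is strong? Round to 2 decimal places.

0.57

Apply Bayes' rule using the sender's strategy as the likelihood.
P(traction data) = (1/3)·(3/5) + (2/3)·(2/5) = 7/15
P(strong | traction data) = ((2/3)·(2/5)) / (7/15) = (4/15) / (7/15) = 4/7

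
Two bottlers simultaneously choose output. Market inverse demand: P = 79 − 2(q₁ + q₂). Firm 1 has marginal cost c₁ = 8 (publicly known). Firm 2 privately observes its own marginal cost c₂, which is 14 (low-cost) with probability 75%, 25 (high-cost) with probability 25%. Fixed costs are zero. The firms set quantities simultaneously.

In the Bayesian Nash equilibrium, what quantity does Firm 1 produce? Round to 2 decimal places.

13.29

Each type of Firm 2 best-responds to q₁; Firm 1 best-responds to the expected q₂ over Firm 2's types.
Firm 2 with cost c maximizes (79 − 2(q₁+q₂) − c)·q₂, giving q₂(c) = (79 − c − 2q₁)/4.
E[c₂] = 0.75·14 + 0.25·25 = 16.75
Firm 1's FOC against E[q₂] yields q₁ = (79 − 2·8 + E[c₂])/6 = (79 − 16 + 16.75)/6 = 13.2917.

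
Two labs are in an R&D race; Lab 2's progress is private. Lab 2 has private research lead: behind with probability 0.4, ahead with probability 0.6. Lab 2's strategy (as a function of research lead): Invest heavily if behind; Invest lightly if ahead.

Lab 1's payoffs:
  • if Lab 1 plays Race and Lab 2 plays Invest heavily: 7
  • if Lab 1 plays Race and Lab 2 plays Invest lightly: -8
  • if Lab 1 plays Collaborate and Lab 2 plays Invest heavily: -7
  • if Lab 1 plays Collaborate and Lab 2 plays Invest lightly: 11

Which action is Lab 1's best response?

E[Race] = 0.4·(7) + 0.6·(-8) = -2
E[Collaborate] = 0.4·(-7) + 0.6·(11) = 3.8
Best response: Collaborate (3.8 is the largest).

Collaborate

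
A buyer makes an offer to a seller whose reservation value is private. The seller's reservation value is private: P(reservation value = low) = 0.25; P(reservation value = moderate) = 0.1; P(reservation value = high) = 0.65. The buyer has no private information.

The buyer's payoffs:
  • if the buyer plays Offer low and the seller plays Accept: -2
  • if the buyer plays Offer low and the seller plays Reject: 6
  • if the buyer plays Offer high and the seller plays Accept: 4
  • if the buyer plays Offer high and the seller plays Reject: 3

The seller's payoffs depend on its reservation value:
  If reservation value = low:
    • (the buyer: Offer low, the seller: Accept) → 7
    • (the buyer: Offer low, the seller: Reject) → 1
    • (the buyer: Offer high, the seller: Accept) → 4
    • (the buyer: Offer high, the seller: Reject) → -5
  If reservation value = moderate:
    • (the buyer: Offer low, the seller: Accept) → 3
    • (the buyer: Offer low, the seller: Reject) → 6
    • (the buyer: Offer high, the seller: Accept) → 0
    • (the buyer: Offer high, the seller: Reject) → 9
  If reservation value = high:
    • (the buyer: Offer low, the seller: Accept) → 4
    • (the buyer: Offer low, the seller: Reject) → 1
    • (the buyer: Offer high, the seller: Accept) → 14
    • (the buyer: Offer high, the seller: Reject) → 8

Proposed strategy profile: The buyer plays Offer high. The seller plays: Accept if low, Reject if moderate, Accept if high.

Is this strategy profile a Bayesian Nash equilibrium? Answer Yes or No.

Yes

The buyer plays Offer high: E[Offer high] = 0.25·(4) + 0.1·(3) + 0.65·(4) = 3.9; E[Offer low] = -1.2. Best-responding. ✓
The seller (reservation value low), facing Offer high: Accept gives 4, Reject gives -5. Proposed Accept is best. ✓
The seller (reservation value moderate), facing Offer high: Accept gives 0, Reject gives 9. Proposed Reject is best. ✓
The seller (reservation value high), facing Offer high: Accept gives 14, Reject gives 8. Proposed Accept is best. ✓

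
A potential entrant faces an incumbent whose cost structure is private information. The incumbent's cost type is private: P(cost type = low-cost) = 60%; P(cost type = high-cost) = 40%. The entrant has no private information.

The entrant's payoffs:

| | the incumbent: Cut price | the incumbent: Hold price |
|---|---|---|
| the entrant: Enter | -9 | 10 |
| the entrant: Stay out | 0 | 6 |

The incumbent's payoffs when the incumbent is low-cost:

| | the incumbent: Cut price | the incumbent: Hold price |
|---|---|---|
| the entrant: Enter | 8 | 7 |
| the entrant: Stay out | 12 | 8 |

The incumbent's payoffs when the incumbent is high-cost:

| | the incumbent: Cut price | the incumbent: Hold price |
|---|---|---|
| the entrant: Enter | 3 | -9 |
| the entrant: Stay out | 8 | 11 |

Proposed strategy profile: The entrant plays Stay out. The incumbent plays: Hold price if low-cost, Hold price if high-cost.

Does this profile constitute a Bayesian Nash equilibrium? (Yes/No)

A profile is a BNE iff every type of every player is best-responding given beliefs about the other side.
The entrant plays Stay out: E[Stay out] = 0.6·(6) + 0.4·(6) = 6; E[Enter] = 10. Not best-responding. ✗
The incumbent (cost type low-cost), facing Stay out: Cut price gives 12, Hold price gives 8. Proposed Hold price is not best — profitable deviation exists. ✗
The incumbent (cost type high-cost), facing Stay out: Cut price gives 8, Hold price gives 11. Proposed Hold price is best. ✓

No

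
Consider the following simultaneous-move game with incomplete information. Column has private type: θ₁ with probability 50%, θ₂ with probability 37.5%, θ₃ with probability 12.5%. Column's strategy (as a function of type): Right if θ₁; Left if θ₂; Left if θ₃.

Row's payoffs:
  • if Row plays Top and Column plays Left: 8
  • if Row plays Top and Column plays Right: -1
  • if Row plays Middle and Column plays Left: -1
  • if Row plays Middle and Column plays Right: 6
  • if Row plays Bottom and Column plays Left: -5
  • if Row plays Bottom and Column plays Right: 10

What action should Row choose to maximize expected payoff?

Top

E[Top] = 0.5·(-1) + 0.375·(8) + 0.125·(8) = 3.5
E[Middle] = 0.5·(6) + 0.375·(-1) + 0.125·(-1) = 2.5
E[Bottom] = 0.5·(10) + 0.375·(-5) + 0.125·(-5) = 2.5
Best response: Top (3.5 is the largest).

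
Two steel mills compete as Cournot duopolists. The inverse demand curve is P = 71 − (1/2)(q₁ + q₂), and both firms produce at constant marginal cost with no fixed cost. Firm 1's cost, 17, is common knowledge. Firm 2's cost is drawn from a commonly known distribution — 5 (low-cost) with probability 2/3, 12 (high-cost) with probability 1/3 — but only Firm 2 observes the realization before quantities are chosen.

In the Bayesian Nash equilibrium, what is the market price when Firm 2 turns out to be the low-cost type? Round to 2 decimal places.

30.61

Each type of Firm 2 best-responds to q₁; Firm 1 best-responds to the expected q₂ over Firm 2's types.
Firm 2 with cost c maximizes (71 − (1/2)(q₁+q₂) − c)·q₂, giving q₂(c) = (71 − c − (1/2)q₁).
E[c₂] = 2/3·5 + 1/3·12 = 7.33333
Firm 1's FOC against E[q₂] yields q₁ = (71 − 2·17 + E[c₂])/(3/2) = (71 − 34 + 7.33333)/(3/2) = 29.5556.
q₂(low-cost) = 51.2222, so P = 71 − (1/2)·(29.5556 + 51.2222) = 30.6111.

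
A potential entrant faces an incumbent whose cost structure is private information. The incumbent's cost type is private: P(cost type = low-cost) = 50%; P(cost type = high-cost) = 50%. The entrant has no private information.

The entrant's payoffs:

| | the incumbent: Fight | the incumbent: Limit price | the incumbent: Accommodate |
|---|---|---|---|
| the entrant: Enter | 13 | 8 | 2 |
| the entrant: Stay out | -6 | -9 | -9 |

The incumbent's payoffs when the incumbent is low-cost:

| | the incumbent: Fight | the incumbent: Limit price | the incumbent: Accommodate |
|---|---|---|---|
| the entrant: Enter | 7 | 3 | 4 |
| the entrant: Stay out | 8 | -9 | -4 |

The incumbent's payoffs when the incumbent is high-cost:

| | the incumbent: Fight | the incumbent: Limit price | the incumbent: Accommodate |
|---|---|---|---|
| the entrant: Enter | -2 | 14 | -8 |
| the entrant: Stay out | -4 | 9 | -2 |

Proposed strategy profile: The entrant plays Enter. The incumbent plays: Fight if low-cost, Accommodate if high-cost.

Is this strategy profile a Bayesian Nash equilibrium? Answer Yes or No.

No

The entrant plays Enter: E[Enter] = 0.5·(13) + 0.5·(2) = 7.5; E[Stay out] = -7.5. Best-responding. ✓
The incumbent (cost type low-cost), facing Enter: Fight gives 7, Limit price gives 3, Accommodate gives 4. Proposed Fight is best. ✓
The incumbent (cost type high-cost), facing Enter: Fight gives -2, Limit price gives 14, Accommodate gives -8. Proposed Accommodate is not best — profitable deviation exists. ✗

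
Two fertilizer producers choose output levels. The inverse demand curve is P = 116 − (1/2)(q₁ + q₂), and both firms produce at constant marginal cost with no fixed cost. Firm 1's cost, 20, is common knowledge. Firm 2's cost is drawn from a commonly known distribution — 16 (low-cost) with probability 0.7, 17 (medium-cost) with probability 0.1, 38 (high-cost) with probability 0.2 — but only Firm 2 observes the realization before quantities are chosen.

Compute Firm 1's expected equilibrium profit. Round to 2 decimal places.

2069.39

Firm 2 with cost c maximizes (116 − (1/2)(q₁+q₂) − c)·q₂, giving q₂(c) = (116 − c − (1/2)q₁).
E[c₂] = 0.7·16 + 0.1·17 + 0.2·38 = 20.5
Firm 1's FOC against E[q₂] yields q₁ = (116 − 2·20 + E[c₂])/(3/2) = (116 − 40 + 20.5)/(3/2) = 64.3333.
E[P] = 116 − (1/2)·(q₁ + E[q₂]) = 52.1667; Firm 1's expected profit = (E[P] − 20)·q₁ = (52.1667 − 20)·64.3333 = 2069.39.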